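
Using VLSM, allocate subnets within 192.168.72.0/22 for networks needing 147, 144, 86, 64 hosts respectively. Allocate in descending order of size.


147 hosts -> /24 (254 usable): 192.168.72.0/24
144 hosts -> /24 (254 usable): 192.168.73.0/24
86 hosts -> /25 (126 usable): 192.168.74.0/25
64 hosts -> /25 (126 usable): 192.168.74.128/25
Allocation: 192.168.72.0/24 (147 hosts, 254 usable); 192.168.73.0/24 (144 hosts, 254 usable); 192.168.74.0/25 (86 hosts, 126 usable); 192.168.74.128/25 (64 hosts, 126 usable)


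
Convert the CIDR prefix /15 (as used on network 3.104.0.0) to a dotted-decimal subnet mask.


/15 means 15 network bits, 17 host bits
Binary: 11111111111111100000000000000000
Mask: 255.254.0.0


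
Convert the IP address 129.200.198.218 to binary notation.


129 = 10000001
200 = 11001000
198 = 11000110
218 = 11011010
Binary: 10000001.11001000.11000110.11011010


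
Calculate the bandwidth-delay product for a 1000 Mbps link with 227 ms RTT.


BDP = bandwidth * RTT
= 1000 Mbps * 227 ms
= 1000 * 1e6 * 227 / 1000 bits
= 227000000 bits
= 28375000 bytes
= 27709.9609 KB
BDP = 227000000 bits (28375000 bytes)


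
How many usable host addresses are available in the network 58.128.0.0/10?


Host bits = 32 - 10 = 22
Total addresses = 2^22 = 4194304
Usable = total - 2 (network and broadcast)
Usable hosts: 4194302


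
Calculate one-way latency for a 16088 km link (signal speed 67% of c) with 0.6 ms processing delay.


Speed = 0.67 * 3e5 km/s = 201000 km/s
Propagation delay = 16088 / 201000 = 0.08 s = 80.0398 ms
Processing delay = 0.6 ms
Total one-way latency = 80.6398 ms


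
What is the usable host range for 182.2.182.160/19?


Network: 182.2.160.0
Broadcast: 182.2.191.255
First usable = network + 1
Last usable = broadcast - 1
Range: 182.2.160.1 to 182.2.191.254


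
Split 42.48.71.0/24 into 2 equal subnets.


New prefix = 24 + 1 = 25
Each subnet has 128 addresses
  42.48.71.0/25
  42.48.71.128/25
Subnets: 42.48.71.0/25, 42.48.71.128/25


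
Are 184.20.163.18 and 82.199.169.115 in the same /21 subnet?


Mask: 255.255.248.0
184.20.163.18 AND mask = 184.20.160.0
82.199.169.115 AND mask = 82.199.168.0
No, different subnets (184.20.160.0 vs 82.199.168.0)


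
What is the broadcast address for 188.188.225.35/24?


Network: 188.188.225.0/24
Host bits = 8
Set all host bits to 1:
Broadcast: 188.188.225.255


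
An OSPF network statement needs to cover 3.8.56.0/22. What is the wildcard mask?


Subnet mask: 255.255.252.0
Wildcard = 255.255.255.255 - subnet mask
255 - 255 = 0
255 - 255 = 0
255 - 252 = 3
255 - 0 = 255
Wildcard: 0.0.3.255


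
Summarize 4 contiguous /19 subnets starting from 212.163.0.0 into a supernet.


Original prefix: /19
Number of subnets: 4 = 2^2
New prefix = 19 - 2 = 17
Supernet: 212.163.0.0/17


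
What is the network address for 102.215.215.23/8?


IP:   01100110.11010111.11010111.00010111
Mask: 11111111.00000000.00000000.00000000
AND operation:
Net:  01100110.00000000.00000000.00000000
Network: 102.0.0.0/8


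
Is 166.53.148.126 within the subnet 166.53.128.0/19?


Subnet network: 166.53.128.0
Test IP AND mask: 166.53.128.0
Yes, 166.53.148.126 is in 166.53.128.0/19


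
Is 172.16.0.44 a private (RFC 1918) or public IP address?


RFC 1918 private ranges:
  10.0.0.0/8 (10.0.0.0 - 10.255.255.255)
  172.16.0.0/12 (172.16.0.0 - 172.31.255.255)
  192.168.0.0/16 (192.168.0.0 - 192.168.255.255)
Private (in 172.16.0.0/12)


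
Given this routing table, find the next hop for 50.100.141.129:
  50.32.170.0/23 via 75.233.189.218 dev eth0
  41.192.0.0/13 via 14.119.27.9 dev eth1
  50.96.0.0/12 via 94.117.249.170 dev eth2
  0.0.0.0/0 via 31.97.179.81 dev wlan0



Longest prefix match for 50.100.141.129:
  /23 50.32.170.0: no
  /13 41.192.0.0: no
  /12 50.96.0.0: MATCH
  /0 0.0.0.0: MATCH
Selected: next-hop 94.117.249.170 via eth2 (matched /12)


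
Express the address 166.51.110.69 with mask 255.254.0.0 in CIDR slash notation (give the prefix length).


Binary: 11111111.11111110.00000000.00000000
Count leading 1s
Prefix: /15


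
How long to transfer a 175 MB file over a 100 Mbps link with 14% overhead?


Effective throughput = 100 * (1 - 14/100) = 86 Mbps
File size in Mb = 175 * 8 = 1400 Mb
Time = 1400 / 86
Time = 16.2791 seconds


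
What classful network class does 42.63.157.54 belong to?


First octet: 42
Binary: 00101010
0xxxxxxx -> Class A (1-126)
Class A, default mask 255.0.0.0 (/8)


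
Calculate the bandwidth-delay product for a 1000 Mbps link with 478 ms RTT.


BDP = bandwidth * RTT
= 1000 Mbps * 478 ms
= 1000 * 1e6 * 478 / 1000 bits
= 478000000 bits
= 59750000 bytes
= 58349.6094 KB
BDP = 478000000 bits (59750000 bytes)


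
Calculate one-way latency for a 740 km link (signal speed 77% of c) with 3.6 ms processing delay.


Speed = 0.77 * 3e5 km/s = 231000 km/s
Propagation delay = 740 / 231000 = 0.0032 s = 3.2035 ms
Processing delay = 3.6 ms
Total one-way latency = 6.8035 ms


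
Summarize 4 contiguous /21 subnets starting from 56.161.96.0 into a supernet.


Original prefix: /21
Number of subnets: 4 = 2^2
New prefix = 21 - 2 = 19
Supernet: 56.161.96.0/19


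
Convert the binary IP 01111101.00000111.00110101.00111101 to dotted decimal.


01111101 = 125
00000111 = 7
00110101 = 53
00111101 = 61
IP: 125.7.53.61


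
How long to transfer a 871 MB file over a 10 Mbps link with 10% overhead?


Effective throughput = 10 * (1 - 10/100) = 9 Mbps
File size in Mb = 871 * 8 = 6968 Mb
Time = 6968 / 9
Time = 774.2222 seconds


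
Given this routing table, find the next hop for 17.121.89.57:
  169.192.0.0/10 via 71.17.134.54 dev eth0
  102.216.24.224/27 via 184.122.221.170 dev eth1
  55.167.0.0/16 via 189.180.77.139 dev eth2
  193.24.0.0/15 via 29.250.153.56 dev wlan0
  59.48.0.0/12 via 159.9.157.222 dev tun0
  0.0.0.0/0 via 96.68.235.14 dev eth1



Longest prefix match for 17.121.89.57:
  /10 169.192.0.0: no
  /27 102.216.24.224: no
  /16 55.167.0.0: no
  /15 193.24.0.0: no
  /12 59.48.0.0: no
  /0 0.0.0.0: MATCH
Selected: next-hop 96.68.235.14 via eth1 (matched /0)


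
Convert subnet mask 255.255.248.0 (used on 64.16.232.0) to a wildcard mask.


Subnet mask: 255.255.248.0
Wildcard = 255.255.255.255 - subnet mask
255 - 255 = 0
255 - 255 = 0
255 - 248 = 7
255 - 0 = 255
Wildcard: 0.0.7.255


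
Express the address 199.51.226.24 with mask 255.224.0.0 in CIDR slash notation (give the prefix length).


Binary: 11111111.11100000.00000000.00000000
Count leading 1s
Prefix: /11


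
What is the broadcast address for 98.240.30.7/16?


Network: 98.240.0.0/16
Host bits = 16
Set all host bits to 1:
Broadcast: 98.240.255.255


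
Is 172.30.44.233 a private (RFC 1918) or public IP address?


RFC 1918 private ranges:
  10.0.0.0/8 (10.0.0.0 - 10.255.255.255)
  172.16.0.0/12 (172.16.0.0 - 172.31.255.255)
  192.168.0.0/16 (192.168.0.0 - 192.168.255.255)
Private (in 172.16.0.0/12)


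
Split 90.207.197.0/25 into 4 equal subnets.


New prefix = 25 + 2 = 27
Each subnet has 32 addresses
  90.207.197.0/27
  90.207.197.32/27
  90.207.197.64/27
  90.207.197.96/27
Subnets: 90.207.197.0/27, 90.207.197.32/27, 90.207.197.64/27, 90.207.197.96/27


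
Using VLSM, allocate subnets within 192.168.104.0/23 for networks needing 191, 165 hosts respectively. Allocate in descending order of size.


191 hosts -> /24 (254 usable): 192.168.104.0/24
165 hosts -> /24 (254 usable): 192.168.105.0/24
Allocation: 192.168.104.0/24 (191 hosts, 254 usable); 192.168.105.0/24 (165 hosts, 254 usable)


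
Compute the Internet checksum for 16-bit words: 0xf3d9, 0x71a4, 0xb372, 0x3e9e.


Sum all words (with carry folding):
+ 0xf3d9 = 0xf3d9
+ 0x71a4 = 0x657e
+ 0xb372 = 0x18f1
+ 0x3e9e = 0x578f
One's complement: ~0x578f
Checksum = 0xa870


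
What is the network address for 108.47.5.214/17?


IP:   01101100.00101111.00000101.11010110
Mask: 11111111.11111111.10000000.00000000
AND operation:
Net:  01101100.00101111.00000000.00000000
Network: 108.47.0.0/17


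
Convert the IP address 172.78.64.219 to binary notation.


172 = 10101100
78 = 01001110
64 = 01000000
219 = 11011011
Binary: 10101100.01001110.01000000.11011011


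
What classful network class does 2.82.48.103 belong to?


First octet: 2
Binary: 00000010
0xxxxxxx -> Class A (1-126)
Class A, default mask 255.0.0.0 (/8)


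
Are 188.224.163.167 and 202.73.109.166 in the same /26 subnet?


Mask: 255.255.255.192
188.224.163.167 AND mask = 188.224.163.128
202.73.109.166 AND mask = 202.73.109.128
No, different subnets (188.224.163.128 vs 202.73.109.128)


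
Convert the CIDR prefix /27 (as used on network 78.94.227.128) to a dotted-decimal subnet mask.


/27 means 27 network bits, 5 host bits
Binary: 11111111111111111111111111100000
Mask: 255.255.255.224


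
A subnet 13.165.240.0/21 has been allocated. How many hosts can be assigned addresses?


Host bits = 32 - 21 = 11
Total addresses = 2^11 = 2048
Usable = total - 2 (network and broadcast)
Usable hosts: 2046


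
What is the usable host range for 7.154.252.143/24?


Network: 7.154.252.0
Broadcast: 7.154.252.255
First usable = network + 1
Last usable = broadcast - 1
Range: 7.154.252.1 to 7.154.252.254


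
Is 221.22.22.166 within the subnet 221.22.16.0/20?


Subnet network: 221.22.16.0
Test IP AND mask: 221.22.16.0
Yes, 221.22.22.166 is in 221.22.16.0/20


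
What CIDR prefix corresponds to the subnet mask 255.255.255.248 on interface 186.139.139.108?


Binary: 11111111.11111111.11111111.11111000
Count leading 1s
Prefix: /29


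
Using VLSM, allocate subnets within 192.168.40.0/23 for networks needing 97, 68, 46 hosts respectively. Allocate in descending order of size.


97 hosts -> /25 (126 usable): 192.168.40.0/25
68 hosts -> /25 (126 usable): 192.168.40.128/25
46 hosts -> /26 (62 usable): 192.168.41.0/26
Allocation: 192.168.40.0/25 (97 hosts, 126 usable); 192.168.40.128/25 (68 hosts, 126 usable); 192.168.41.0/26 (46 hosts, 62 usable)


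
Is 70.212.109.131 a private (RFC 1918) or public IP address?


RFC 1918 private ranges:
  10.0.0.0/8 (10.0.0.0 - 10.255.255.255)
  172.16.0.0/12 (172.16.0.0 - 172.31.255.255)
  192.168.0.0/16 (192.168.0.0 - 192.168.255.255)
Public (not in any RFC 1918 range)


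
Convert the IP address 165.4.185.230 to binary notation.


165 = 10100101
4 = 00000100
185 = 10111001
230 = 11100110
Binary: 10100101.00000100.10111001.11100110


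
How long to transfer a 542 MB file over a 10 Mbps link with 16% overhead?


Effective throughput = 10 * (1 - 16/100) = 8.4 Mbps
File size in Mb = 542 * 8 = 4336 Mb
Time = 4336 / 8.4
Time = 516.1905 seconds


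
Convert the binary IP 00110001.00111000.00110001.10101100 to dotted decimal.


00110001 = 49
00111000 = 56
00110001 = 49
10101100 = 172
IP: 49.56.49.172


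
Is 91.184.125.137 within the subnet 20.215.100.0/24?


Subnet network: 20.215.100.0
Test IP AND mask: 91.184.125.0
No, 91.184.125.137 is not in 20.215.100.0/24


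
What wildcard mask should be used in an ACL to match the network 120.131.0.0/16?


Subnet mask: 255.255.0.0
Wildcard = 255.255.255.255 - subnet mask
255 - 255 = 0
255 - 255 = 0
255 - 0 = 255
255 - 0 = 255
Wildcard: 0.0.255.255


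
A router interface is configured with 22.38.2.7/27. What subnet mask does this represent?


/27 means 27 network bits, 5 host bits
Binary: 11111111111111111111111111100000
Mask: 255.255.255.224


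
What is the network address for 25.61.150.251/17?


IP:   00011001.00111101.10010110.11111011
Mask: 11111111.11111111.10000000.00000000
AND operation:
Net:  00011001.00111101.10000000.00000000
Network: 25.61.128.0/17


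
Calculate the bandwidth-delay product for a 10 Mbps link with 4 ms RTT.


BDP = bandwidth * RTT
= 10 Mbps * 4 ms
= 10 * 1e6 * 4 / 1000 bits
= 40000 bits
= 5000 bytes
= 4.8828 KB
BDP = 40000 bits (5000 bytes)


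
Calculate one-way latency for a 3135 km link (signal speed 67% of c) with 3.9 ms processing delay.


Speed = 0.67 * 3e5 km/s = 201000 km/s
Propagation delay = 3135 / 201000 = 0.0156 s = 15.597 ms
Processing delay = 3.9 ms
Total one-way latency = 19.497 ms


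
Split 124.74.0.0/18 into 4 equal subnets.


New prefix = 18 + 2 = 20
Each subnet has 4096 addresses
  124.74.0.0/20
  124.74.16.0/20
  124.74.32.0/20
  124.74.48.0/20
Subnets: 124.74.0.0/20, 124.74.16.0/20, 124.74.32.0/20, 124.74.48.0/20


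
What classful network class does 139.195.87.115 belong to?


First octet: 139
Binary: 10001011
10xxxxxx -> Class B (128-191)
Class B, default mask 255.255.0.0 (/16)


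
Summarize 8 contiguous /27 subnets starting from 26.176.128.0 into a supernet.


Original prefix: /27
Number of subnets: 8 = 2^3
New prefix = 27 - 3 = 24
Supernet: 26.176.128.0/24


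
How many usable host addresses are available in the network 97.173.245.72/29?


Host bits = 32 - 29 = 3
Total addresses = 2^3 = 8
Usable = total - 2 (network and broadcast)
Usable hosts: 6


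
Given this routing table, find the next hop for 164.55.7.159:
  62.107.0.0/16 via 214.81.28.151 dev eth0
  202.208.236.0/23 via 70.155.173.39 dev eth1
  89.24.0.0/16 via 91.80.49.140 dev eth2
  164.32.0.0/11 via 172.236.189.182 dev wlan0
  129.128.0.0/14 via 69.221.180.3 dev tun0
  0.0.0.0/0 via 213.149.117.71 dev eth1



Longest prefix match for 164.55.7.159:
  /16 62.107.0.0: no
  /23 202.208.236.0: no
  /16 89.24.0.0: no
  /11 164.32.0.0: MATCH
  /14 129.128.0.0: no
  /0 0.0.0.0: MATCH
Selected: next-hop 172.236.189.182 via wlan0 (matched /11)


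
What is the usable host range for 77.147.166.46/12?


Network: 77.144.0.0
Broadcast: 77.159.255.255
First usable = network + 1
Last usable = broadcast - 1
Range: 77.144.0.1 to 77.159.255.254


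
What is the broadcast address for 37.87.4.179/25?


Network: 37.87.4.128/25
Host bits = 7
Set all host bits to 1:
Broadcast: 37.87.4.255


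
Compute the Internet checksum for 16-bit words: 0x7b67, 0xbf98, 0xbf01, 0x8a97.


Sum all words (with carry folding):
+ 0x7b67 = 0x7b67
+ 0xbf98 = 0x3b00
+ 0xbf01 = 0xfa01
+ 0x8a97 = 0x8499
One's complement: ~0x8499
Checksum = 0x7b66


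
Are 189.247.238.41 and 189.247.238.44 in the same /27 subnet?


Mask: 255.255.255.224
189.247.238.41 AND mask = 189.247.238.32
189.247.238.44 AND mask = 189.247.238.32
Yes, same subnet (189.247.238.32)


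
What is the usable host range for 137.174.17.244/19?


Network: 137.174.0.0
Broadcast: 137.174.31.255
First usable = network + 1
Last usable = broadcast - 1
Range: 137.174.0.1 to 137.174.31.254


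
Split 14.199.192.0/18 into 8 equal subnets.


New prefix = 18 + 3 = 21
Each subnet has 2048 addresses
  14.199.192.0/21
  14.199.200.0/21
  14.199.208.0/21
  14.199.216.0/21
  14.199.224.0/21
  14.199.232.0/21
  14.199.240.0/21
  14.199.248.0/21
Subnets: 14.199.192.0/21, 14.199.200.0/21, 14.199.208.0/21, 14.199.216.0/21, 14.199.224.0/21, 14.199.232.0/21, 14.199.240.0/21, 14.199.248.0/21


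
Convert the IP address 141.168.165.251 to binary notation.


141 = 10001101
168 = 10101000
165 = 10100101
251 = 11111011
Binary: 10001101.10101000.10100101.11111011


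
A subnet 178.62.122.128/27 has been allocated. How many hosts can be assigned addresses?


Host bits = 32 - 27 = 5
Total addresses = 2^5 = 32
Usable = total - 2 (network and broadcast)
Usable hosts: 30


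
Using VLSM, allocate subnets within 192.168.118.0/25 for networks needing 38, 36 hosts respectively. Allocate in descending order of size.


38 hosts -> /26 (62 usable): 192.168.118.0/26
36 hosts -> /26 (62 usable): 192.168.118.64/26
Allocation: 192.168.118.0/26 (38 hosts, 62 usable); 192.168.118.64/26 (36 hosts, 62 usable)


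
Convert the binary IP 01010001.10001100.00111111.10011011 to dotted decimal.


01010001 = 81
10001100 = 140
00111111 = 63
10011011 = 155
IP: 81.140.63.155


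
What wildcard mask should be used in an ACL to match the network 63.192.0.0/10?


Subnet mask: 255.192.0.0
Wildcard = 255.255.255.255 - subnet mask
255 - 255 = 0
255 - 192 = 63
255 - 0 = 255
255 - 0 = 255
Wildcard: 0.63.255.255


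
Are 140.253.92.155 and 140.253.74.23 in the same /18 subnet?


Mask: 255.255.192.0
140.253.92.155 AND mask = 140.253.64.0
140.253.74.23 AND mask = 140.253.64.0
Yes, same subnet (140.253.64.0)


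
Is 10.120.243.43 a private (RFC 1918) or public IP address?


RFC 1918 private ranges:
  10.0.0.0/8 (10.0.0.0 - 10.255.255.255)
  172.16.0.0/12 (172.16.0.0 - 172.31.255.255)
  192.168.0.0/16 (192.168.0.0 - 192.168.255.255)
Private (in 10.0.0.0/8)


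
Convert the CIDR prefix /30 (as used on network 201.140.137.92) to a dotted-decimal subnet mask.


/30 means 30 network bits, 2 host bits
Binary: 11111111111111111111111111111100
Mask: 255.255.255.252


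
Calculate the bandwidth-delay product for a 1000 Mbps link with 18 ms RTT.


BDP = bandwidth * RTT
= 1000 Mbps * 18 ms
= 1000 * 1e6 * 18 / 1000 bits
= 18000000 bits
= 2250000 bytes
= 2197.2656 KB
BDP = 18000000 bits (2250000 bytes)


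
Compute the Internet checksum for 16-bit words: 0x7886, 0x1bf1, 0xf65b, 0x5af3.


Sum all words (with carry folding):
+ 0x7886 = 0x7886
+ 0x1bf1 = 0x9477
+ 0xf65b = 0x8ad3
+ 0x5af3 = 0xe5c6
One's complement: ~0xe5c6
Checksum = 0x1a39


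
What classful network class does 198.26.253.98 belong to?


First octet: 198
Binary: 11000110
110xxxxx -> Class C (192-223)
Class C, default mask 255.255.255.0 (/24)


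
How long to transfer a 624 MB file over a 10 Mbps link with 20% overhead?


Effective throughput = 10 * (1 - 20/100) = 8 Mbps
File size in Mb = 624 * 8 = 4992 Mb
Time = 4992 / 8
Time = 624 seconds


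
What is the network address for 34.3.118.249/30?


IP:   00100010.00000011.01110110.11111001
Mask: 11111111.11111111.11111111.11111100
AND operation:
Net:  00100010.00000011.01110110.11111000
Network: 34.3.118.248/30


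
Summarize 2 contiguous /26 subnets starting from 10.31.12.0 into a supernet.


Original prefix: /26
Number of subnets: 2 = 2^1
New prefix = 26 - 1 = 25
Supernet: 10.31.12.0/25


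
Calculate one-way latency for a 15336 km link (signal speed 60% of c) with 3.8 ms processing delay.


Speed = 0.6 * 3e5 km/s = 180000 km/s
Propagation delay = 15336 / 180000 = 0.0852 s = 85.2 ms
Processing delay = 3.8 ms
Total one-way latency = 89 ms


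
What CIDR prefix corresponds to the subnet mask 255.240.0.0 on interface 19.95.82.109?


Binary: 11111111.11110000.00000000.00000000
Count leading 1s
Prefix: /12


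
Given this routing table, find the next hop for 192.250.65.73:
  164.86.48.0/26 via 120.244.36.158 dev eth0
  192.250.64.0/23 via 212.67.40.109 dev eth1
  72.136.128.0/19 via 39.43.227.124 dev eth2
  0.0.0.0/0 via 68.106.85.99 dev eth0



Longest prefix match for 192.250.65.73:
  /26 164.86.48.0: no
  /23 192.250.64.0: MATCH
  /19 72.136.128.0: no
  /0 0.0.0.0: MATCH
Selected: next-hop 212.67.40.109 via eth1 (matched /23)


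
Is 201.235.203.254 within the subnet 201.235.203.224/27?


Subnet network: 201.235.203.224
Test IP AND mask: 201.235.203.224
Yes, 201.235.203.254 is in 201.235.203.224/27


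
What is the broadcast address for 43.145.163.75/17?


Network: 43.145.128.0/17
Host bits = 15
Set all host bits to 1:
Broadcast: 43.145.255.255


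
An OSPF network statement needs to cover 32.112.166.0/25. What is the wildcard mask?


Subnet mask: 255.255.255.128
Wildcard = 255.255.255.255 - subnet mask
255 - 255 = 0
255 - 255 = 0
255 - 255 = 0
255 - 128 = 127
Wildcard: 0.0.0.127


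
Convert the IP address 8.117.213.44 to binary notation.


8 = 00001000
117 = 01110101
213 = 11010101
44 = 00101100
Binary: 00001000.01110101.11010101.00101100


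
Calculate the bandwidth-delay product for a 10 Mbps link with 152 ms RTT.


BDP = bandwidth * RTT
= 10 Mbps * 152 ms
= 10 * 1e6 * 152 / 1000 bits
= 1520000 bits
= 190000 bytes
= 185.5469 KB
BDP = 1520000 bits (190000 bytes)


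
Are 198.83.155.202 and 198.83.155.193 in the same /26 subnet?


Mask: 255.255.255.192
198.83.155.202 AND mask = 198.83.155.192
198.83.155.193 AND mask = 198.83.155.192
Yes, same subnet (198.83.155.192)


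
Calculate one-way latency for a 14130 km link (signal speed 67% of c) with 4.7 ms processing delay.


Speed = 0.67 * 3e5 km/s = 201000 km/s
Propagation delay = 14130 / 201000 = 0.0703 s = 70.2985 ms
Processing delay = 4.7 ms
Total one-way latency = 74.9985 ms


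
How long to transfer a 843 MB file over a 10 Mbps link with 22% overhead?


Effective throughput = 10 * (1 - 22/100) = 7.8 Mbps
File size in Mb = 843 * 8 = 6744 Mb
Time = 6744 / 7.8
Time = 864.6154 seconds


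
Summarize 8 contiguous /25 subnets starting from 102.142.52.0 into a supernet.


Original prefix: /25
Number of subnets: 8 = 2^3
New prefix = 25 - 3 = 22
Supernet: 102.142.52.0/22


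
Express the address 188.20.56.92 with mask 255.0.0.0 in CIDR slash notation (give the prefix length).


Binary: 11111111.00000000.00000000.00000000
Count leading 1s
Prefix: /8


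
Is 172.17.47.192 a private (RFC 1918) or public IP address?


RFC 1918 private ranges:
  10.0.0.0/8 (10.0.0.0 - 10.255.255.255)
  172.16.0.0/12 (172.16.0.0 - 172.31.255.255)
  192.168.0.0/16 (192.168.0.0 - 192.168.255.255)
Private (in 172.16.0.0/12)


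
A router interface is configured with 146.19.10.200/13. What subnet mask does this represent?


/13 means 13 network bits, 19 host bits
Binary: 11111111111110000000000000000000
Mask: 255.248.0.0


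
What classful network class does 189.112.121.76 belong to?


First octet: 189
Binary: 10111101
10xxxxxx -> Class B (128-191)
Class B, default mask 255.255.0.0 (/16)


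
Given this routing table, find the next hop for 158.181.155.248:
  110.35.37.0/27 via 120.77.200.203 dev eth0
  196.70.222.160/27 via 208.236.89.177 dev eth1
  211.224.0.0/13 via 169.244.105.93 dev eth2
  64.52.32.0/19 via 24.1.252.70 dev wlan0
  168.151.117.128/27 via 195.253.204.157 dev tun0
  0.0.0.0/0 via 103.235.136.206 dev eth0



Longest prefix match for 158.181.155.248:
  /27 110.35.37.0: no
  /27 196.70.222.160: no
  /13 211.224.0.0: no
  /19 64.52.32.0: no
  /27 168.151.117.128: no
  /0 0.0.0.0: MATCH
Selected: next-hop 103.235.136.206 via eth0 (matched /0)


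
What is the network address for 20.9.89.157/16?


IP:   00010100.00001001.01011001.10011101
Mask: 11111111.11111111.00000000.00000000
AND operation:
Net:  00010100.00001001.00000000.00000000
Network: 20.9.0.0/16


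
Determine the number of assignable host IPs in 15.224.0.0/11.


Host bits = 32 - 11 = 21
Total addresses = 2^21 = 2097152
Usable = total - 2 (network and broadcast)
Usable hosts: 2097150


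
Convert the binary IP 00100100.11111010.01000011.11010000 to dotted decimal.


00100100 = 36
11111010 = 250
01000011 = 67
11010000 = 208
IP: 36.250.67.208


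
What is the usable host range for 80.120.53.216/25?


Network: 80.120.53.128
Broadcast: 80.120.53.255
First usable = network + 1
Last usable = broadcast - 1
Range: 80.120.53.129 to 80.120.53.254


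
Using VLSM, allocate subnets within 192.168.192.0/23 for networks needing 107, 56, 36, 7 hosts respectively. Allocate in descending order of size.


107 hosts -> /25 (126 usable): 192.168.192.0/25
56 hosts -> /26 (62 usable): 192.168.192.128/26
36 hosts -> /26 (62 usable): 192.168.192.192/26
7 hosts -> /28 (14 usable): 192.168.193.0/28
Allocation: 192.168.192.0/25 (107 hosts, 126 usable); 192.168.192.128/26 (56 hosts, 62 usable); 192.168.192.192/26 (36 hosts, 62 usable); 192.168.193.0/28 (7 hosts, 14 usable)


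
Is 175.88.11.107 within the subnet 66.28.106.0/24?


Subnet network: 66.28.106.0
Test IP AND mask: 175.88.11.0
No, 175.88.11.107 is not in 66.28.106.0/24


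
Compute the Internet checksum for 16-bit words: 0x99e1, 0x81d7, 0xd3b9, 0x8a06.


Sum all words (with carry folding):
+ 0x99e1 = 0x99e1
+ 0x81d7 = 0x1bb9
+ 0xd3b9 = 0xef72
+ 0x8a06 = 0x7979
One's complement: ~0x7979
Checksum = 0x8686


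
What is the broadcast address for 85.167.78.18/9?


Network: 85.128.0.0/9
Host bits = 23
Set all host bits to 1:
Broadcast: 85.255.255.255


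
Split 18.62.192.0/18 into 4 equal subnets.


New prefix = 18 + 2 = 20
Each subnet has 4096 addresses
  18.62.192.0/20
  18.62.208.0/20
  18.62.224.0/20
  18.62.240.0/20
Subnets: 18.62.192.0/20, 18.62.208.0/20, 18.62.224.0/20, 18.62.240.0/20


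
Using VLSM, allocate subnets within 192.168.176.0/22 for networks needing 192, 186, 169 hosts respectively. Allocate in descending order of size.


192 hosts -> /24 (254 usable): 192.168.176.0/24
186 hosts -> /24 (254 usable): 192.168.177.0/24
169 hosts -> /24 (254 usable): 192.168.178.0/24
Allocation: 192.168.176.0/24 (192 hosts, 254 usable); 192.168.177.0/24 (186 hosts, 254 usable); 192.168.178.0/24 (169 hosts, 254 usable)


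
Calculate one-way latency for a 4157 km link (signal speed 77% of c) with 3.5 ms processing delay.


Speed = 0.77 * 3e5 km/s = 231000 km/s
Propagation delay = 4157 / 231000 = 0.018 s = 17.9957 ms
Processing delay = 3.5 ms
Total one-way latency = 21.4957 ms


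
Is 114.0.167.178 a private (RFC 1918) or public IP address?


RFC 1918 private ranges:
  10.0.0.0/8 (10.0.0.0 - 10.255.255.255)
  172.16.0.0/12 (172.16.0.0 - 172.31.255.255)
  192.168.0.0/16 (192.168.0.0 - 192.168.255.255)
Public (not in any RFC 1918 range)


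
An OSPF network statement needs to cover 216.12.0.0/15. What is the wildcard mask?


Subnet mask: 255.254.0.0
Wildcard = 255.255.255.255 - subnet mask
255 - 255 = 0
255 - 254 = 1
255 - 0 = 255
255 - 0 = 255
Wildcard: 0.1.255.255


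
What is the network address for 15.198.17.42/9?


IP:   00001111.11000110.00010001.00101010
Mask: 11111111.10000000.00000000.00000000
AND operation:
Net:  00001111.10000000.00000000.00000000
Network: 15.128.0.0/9


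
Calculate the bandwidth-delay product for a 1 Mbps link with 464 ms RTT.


BDP = bandwidth * RTT
= 1 Mbps * 464 ms
= 1 * 1e6 * 464 / 1000 bits
= 464000 bits
= 58000 bytes
= 56.6406 KB
BDP = 464000 bits (58000 bytes)


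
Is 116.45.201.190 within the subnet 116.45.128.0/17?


Subnet network: 116.45.128.0
Test IP AND mask: 116.45.128.0
Yes, 116.45.201.190 is in 116.45.128.0/17


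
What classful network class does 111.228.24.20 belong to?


First octet: 111
Binary: 01101111
0xxxxxxx -> Class A (1-126)
Class A, default mask 255.0.0.0 (/8)


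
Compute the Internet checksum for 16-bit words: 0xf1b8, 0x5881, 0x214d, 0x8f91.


Sum all words (with carry folding):
+ 0xf1b8 = 0xf1b8
+ 0x5881 = 0x4a3a
+ 0x214d = 0x6b87
+ 0x8f91 = 0xfb18
One's complement: ~0xfb18
Checksum = 0x04e7


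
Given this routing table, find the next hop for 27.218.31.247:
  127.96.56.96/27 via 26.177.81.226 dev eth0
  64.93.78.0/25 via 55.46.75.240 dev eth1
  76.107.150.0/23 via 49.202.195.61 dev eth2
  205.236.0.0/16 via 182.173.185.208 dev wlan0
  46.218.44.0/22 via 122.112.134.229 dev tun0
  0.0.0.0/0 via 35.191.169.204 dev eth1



Longest prefix match for 27.218.31.247:
  /27 127.96.56.96: no
  /25 64.93.78.0: no
  /23 76.107.150.0: no
  /16 205.236.0.0: no
  /22 46.218.44.0: no
  /0 0.0.0.0: MATCH
Selected: next-hop 35.191.169.204 via eth1 (matched /0)


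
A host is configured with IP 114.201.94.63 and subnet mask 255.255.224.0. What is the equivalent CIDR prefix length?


Binary: 11111111.11111111.11100000.00000000
Count leading 1s
Prefix: /19


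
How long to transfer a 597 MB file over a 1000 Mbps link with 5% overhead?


Effective throughput = 1000 * (1 - 5/100) = 950 Mbps
File size in Mb = 597 * 8 = 4776 Mb
Time = 4776 / 950
Time = 5.0274 seconds


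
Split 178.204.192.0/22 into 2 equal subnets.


New prefix = 22 + 1 = 23
Each subnet has 512 addresses
  178.204.192.0/23
  178.204.194.0/23
Subnets: 178.204.192.0/23, 178.204.194.0/23


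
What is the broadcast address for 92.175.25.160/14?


Network: 92.172.0.0/14
Host bits = 18
Set all host bits to 1:
Broadcast: 92.175.255.255


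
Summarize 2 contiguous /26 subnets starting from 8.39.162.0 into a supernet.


Original prefix: /26
Number of subnets: 2 = 2^1
New prefix = 26 - 1 = 25
Supernet: 8.39.162.0/25


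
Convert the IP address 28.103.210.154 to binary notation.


28 = 00011100
103 = 01100111
210 = 11010010
154 = 10011010
Binary: 00011100.01100111.11010010.10011010


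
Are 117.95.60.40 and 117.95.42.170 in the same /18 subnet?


Mask: 255.255.192.0
117.95.60.40 AND mask = 117.95.0.0
117.95.42.170 AND mask = 117.95.0.0
Yes, same subnet (117.95.0.0)


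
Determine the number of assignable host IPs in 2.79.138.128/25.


Host bits = 32 - 25 = 7
Total addresses = 2^7 = 128
Usable = total - 2 (network and broadcast)
Usable hosts: 126


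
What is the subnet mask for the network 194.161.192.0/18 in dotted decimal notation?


/18 means 18 network bits, 14 host bits
Binary: 11111111111111111100000000000000
Mask: 255.255.192.0


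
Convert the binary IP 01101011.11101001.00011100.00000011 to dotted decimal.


01101011 = 107
11101001 = 233
00011100 = 28
00000011 = 3
IP: 107.233.28.3


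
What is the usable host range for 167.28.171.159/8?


Network: 167.0.0.0
Broadcast: 167.255.255.255
First usable = network + 1
Last usable = broadcast - 1
Range: 167.0.0.1 to 167.255.255.254


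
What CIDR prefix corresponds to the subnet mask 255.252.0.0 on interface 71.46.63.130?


Binary: 11111111.11111100.00000000.00000000
Count leading 1s
Prefix: /14


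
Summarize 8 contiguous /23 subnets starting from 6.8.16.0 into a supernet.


Original prefix: /23
Number of subnets: 8 = 2^3
New prefix = 23 - 3 = 20
Supernet: 6.8.16.0/20


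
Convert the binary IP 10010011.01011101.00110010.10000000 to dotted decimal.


10010011 = 147
01011101 = 93
00110010 = 50
10000000 = 128
IP: 147.93.50.128


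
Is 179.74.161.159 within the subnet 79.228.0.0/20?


Subnet network: 79.228.0.0
Test IP AND mask: 179.74.160.0
No, 179.74.161.159 is not in 79.228.0.0/20


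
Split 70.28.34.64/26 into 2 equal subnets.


New prefix = 26 + 1 = 27
Each subnet has 32 addresses
  70.28.34.64/27
  70.28.34.96/27
Subnets: 70.28.34.64/27, 70.28.34.96/27


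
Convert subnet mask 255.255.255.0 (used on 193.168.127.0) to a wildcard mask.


Subnet mask: 255.255.255.0
Wildcard = 255.255.255.255 - subnet mask
255 - 255 = 0
255 - 255 = 0
255 - 255 = 0
255 - 0 = 255
Wildcard: 0.0.0.255


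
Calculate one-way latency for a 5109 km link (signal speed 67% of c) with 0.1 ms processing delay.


Speed = 0.67 * 3e5 km/s = 201000 km/s
Propagation delay = 5109 / 201000 = 0.0254 s = 25.4179 ms
Processing delay = 0.1 ms
Total one-way latency = 25.5179 ms


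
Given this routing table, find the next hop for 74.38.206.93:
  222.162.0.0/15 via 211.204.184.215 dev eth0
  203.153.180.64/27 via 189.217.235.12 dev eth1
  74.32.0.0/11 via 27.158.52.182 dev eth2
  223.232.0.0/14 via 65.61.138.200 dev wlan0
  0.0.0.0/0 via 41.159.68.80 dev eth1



Longest prefix match for 74.38.206.93:
  /15 222.162.0.0: no
  /27 203.153.180.64: no
  /11 74.32.0.0: MATCH
  /14 223.232.0.0: no
  /0 0.0.0.0: MATCH
Selected: next-hop 27.158.52.182 via eth2 (matched /11)


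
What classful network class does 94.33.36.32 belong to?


First octet: 94
Binary: 01011110
0xxxxxxx -> Class A (1-126)
Class A, default mask 255.0.0.0 (/8)


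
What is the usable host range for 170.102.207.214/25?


Network: 170.102.207.128
Broadcast: 170.102.207.255
First usable = network + 1
Last usable = broadcast - 1
Range: 170.102.207.129 to 170.102.207.254


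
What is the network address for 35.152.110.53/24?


IP:   00100011.10011000.01101110.00110101
Mask: 11111111.11111111.11111111.00000000
AND operation:
Net:  00100011.10011000.01101110.00000000
Network: 35.152.110.0/24


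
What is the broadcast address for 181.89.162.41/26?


Network: 181.89.162.0/26
Host bits = 6
Set all host bits to 1:
Broadcast: 181.89.162.63


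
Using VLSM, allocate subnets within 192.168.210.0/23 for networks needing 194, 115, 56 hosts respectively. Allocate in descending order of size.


194 hosts -> /24 (254 usable): 192.168.210.0/24
115 hosts -> /25 (126 usable): 192.168.211.0/25
56 hosts -> /26 (62 usable): 192.168.211.128/26
Allocation: 192.168.210.0/24 (194 hosts, 254 usable); 192.168.211.0/25 (115 hosts, 126 usable); 192.168.211.128/26 (56 hosts, 62 usable)


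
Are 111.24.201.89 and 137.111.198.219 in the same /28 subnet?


Mask: 255.255.255.240
111.24.201.89 AND mask = 111.24.201.80
137.111.198.219 AND mask = 137.111.198.208
No, different subnets (111.24.201.80 vs 137.111.198.208)


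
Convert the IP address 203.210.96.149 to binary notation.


203 = 11001011
210 = 11010010
96 = 01100000
149 = 10010101
Binary: 11001011.11010010.01100000.10010101


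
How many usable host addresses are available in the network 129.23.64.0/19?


Host bits = 32 - 19 = 13
Total addresses = 2^13 = 8192
Usable = total - 2 (network and broadcast)
Usable hosts: 8190


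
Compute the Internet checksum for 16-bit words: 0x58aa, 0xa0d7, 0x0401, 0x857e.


Sum all words (with carry folding):
+ 0x58aa = 0x58aa
+ 0xa0d7 = 0xf981
+ 0x0401 = 0xfd82
+ 0x857e = 0x8301
One's complement: ~0x8301
Checksum = 0x7cfe


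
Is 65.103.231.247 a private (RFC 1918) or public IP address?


RFC 1918 private ranges:
  10.0.0.0/8 (10.0.0.0 - 10.255.255.255)
  172.16.0.0/12 (172.16.0.0 - 172.31.255.255)
  192.168.0.0/16 (192.168.0.0 - 192.168.255.255)
Public (not in any RFC 1918 range)


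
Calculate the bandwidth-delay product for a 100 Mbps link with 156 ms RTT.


BDP = bandwidth * RTT
= 100 Mbps * 156 ms
= 100 * 1e6 * 156 / 1000 bits
= 15600000 bits
= 1950000 bytes
= 1904.2969 KB
BDP = 15600000 bits (1950000 bytes)


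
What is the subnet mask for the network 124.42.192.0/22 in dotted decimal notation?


/22 means 22 network bits, 10 host bits
Binary: 11111111111111111111110000000000
Mask: 255.255.252.0


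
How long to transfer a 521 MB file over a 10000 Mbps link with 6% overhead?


Effective throughput = 10000 * (1 - 6/100) = 9400 Mbps
File size in Mb = 521 * 8 = 4168 Mb
Time = 4168 / 9400
Time = 0.4434 seconds


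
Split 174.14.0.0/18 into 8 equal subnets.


New prefix = 18 + 3 = 21
Each subnet has 2048 addresses
  174.14.0.0/21
  174.14.8.0/21
  174.14.16.0/21
  174.14.24.0/21
  174.14.32.0/21
  174.14.40.0/21
  174.14.48.0/21
  174.14.56.0/21
Subnets: 174.14.0.0/21, 174.14.8.0/21, 174.14.16.0/21, 174.14.24.0/21, 174.14.32.0/21, 174.14.40.0/21, 174.14.48.0/21, 174.14.56.0/21


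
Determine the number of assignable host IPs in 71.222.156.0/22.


Host bits = 32 - 22 = 10
Total addresses = 2^10 = 1024
Usable = total - 2 (network and broadcast)
Usable hosts: 1022


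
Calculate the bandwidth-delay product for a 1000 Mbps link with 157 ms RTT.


BDP = bandwidth * RTT
= 1000 Mbps * 157 ms
= 1000 * 1e6 * 157 / 1000 bits
= 157000000 bits
= 19625000 bytes
= 19165.0391 KB
BDP = 157000000 bits (19625000 bytes)


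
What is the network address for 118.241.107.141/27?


IP:   01110110.11110001.01101011.10001101
Mask: 11111111.11111111.11111111.11100000
AND operation:
Net:  01110110.11110001.01101011.10000000
Network: 118.241.107.128/27


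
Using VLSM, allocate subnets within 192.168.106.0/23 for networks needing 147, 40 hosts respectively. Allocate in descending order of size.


147 hosts -> /24 (254 usable): 192.168.106.0/24
40 hosts -> /26 (62 usable): 192.168.107.0/26
Allocation: 192.168.106.0/24 (147 hosts, 254 usable); 192.168.107.0/26 (40 hosts, 62 usable)


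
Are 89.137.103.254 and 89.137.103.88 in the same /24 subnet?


Mask: 255.255.255.0
89.137.103.254 AND mask = 89.137.103.0
89.137.103.88 AND mask = 89.137.103.0
Yes, same subnet (89.137.103.0)


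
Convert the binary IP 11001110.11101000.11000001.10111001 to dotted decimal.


11001110 = 206
11101000 = 232
11000001 = 193
10111001 = 185
IP: 206.232.193.185


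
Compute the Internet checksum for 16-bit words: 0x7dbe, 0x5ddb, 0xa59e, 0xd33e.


Sum all words (with carry folding):
+ 0x7dbe = 0x7dbe
+ 0x5ddb = 0xdb99
+ 0xa59e = 0x8138
+ 0xd33e = 0x5477
One's complement: ~0x5477
Checksum = 0xab88


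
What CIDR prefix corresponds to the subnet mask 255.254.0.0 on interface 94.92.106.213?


Binary: 11111111.11111110.00000000.00000000
Count leading 1s
Prefix: /15


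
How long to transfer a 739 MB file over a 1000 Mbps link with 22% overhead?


Effective throughput = 1000 * (1 - 22/100) = 780 Mbps
File size in Mb = 739 * 8 = 5912 Mb
Time = 5912 / 780
Time = 7.5795 seconds


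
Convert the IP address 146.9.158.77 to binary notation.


146 = 10010010
9 = 00001001
158 = 10011110
77 = 01001101
Binary: 10010010.00001001.10011110.01001101


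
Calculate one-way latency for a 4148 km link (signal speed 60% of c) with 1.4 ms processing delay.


Speed = 0.6 * 3e5 km/s = 180000 km/s
Propagation delay = 4148 / 180000 = 0.023 s = 23.0444 ms
Processing delay = 1.4 ms
Total one-way latency = 24.4444 ms


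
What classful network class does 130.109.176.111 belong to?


First octet: 130
Binary: 10000010
10xxxxxx -> Class B (128-191)
Class B, default mask 255.255.0.0 (/16)


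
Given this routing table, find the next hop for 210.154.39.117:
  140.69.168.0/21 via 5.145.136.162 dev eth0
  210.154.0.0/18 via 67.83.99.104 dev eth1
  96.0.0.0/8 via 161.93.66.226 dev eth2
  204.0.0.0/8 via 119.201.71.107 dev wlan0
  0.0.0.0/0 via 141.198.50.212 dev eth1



Longest prefix match for 210.154.39.117:
  /21 140.69.168.0: no
  /18 210.154.0.0: MATCH
  /8 96.0.0.0: no
  /8 204.0.0.0: no
  /0 0.0.0.0: MATCH
Selected: next-hop 67.83.99.104 via eth1 (matched /18)


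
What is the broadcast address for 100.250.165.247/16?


Network: 100.250.0.0/16
Host bits = 16
Set all host bits to 1:
Broadcast: 100.250.255.255


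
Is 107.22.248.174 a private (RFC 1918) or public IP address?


RFC 1918 private ranges:
  10.0.0.0/8 (10.0.0.0 - 10.255.255.255)
  172.16.0.0/12 (172.16.0.0 - 172.31.255.255)
  192.168.0.0/16 (192.168.0.0 - 192.168.255.255)
Public (not in any RFC 1918 range)


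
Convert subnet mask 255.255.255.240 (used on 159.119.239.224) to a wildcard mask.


Subnet mask: 255.255.255.240
Wildcard = 255.255.255.255 - subnet mask
255 - 255 = 0
255 - 255 = 0
255 - 255 = 0
255 - 240 = 15
Wildcard: 0.0.0.15


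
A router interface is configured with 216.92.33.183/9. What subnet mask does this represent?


/9 means 9 network bits, 23 host bits
Binary: 11111111100000000000000000000000
Mask: 255.128.0.0


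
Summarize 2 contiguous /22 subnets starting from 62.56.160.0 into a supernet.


Original prefix: /22
Number of subnets: 2 = 2^1
New prefix = 22 - 1 = 21
Supernet: 62.56.160.0/21


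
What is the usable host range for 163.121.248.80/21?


Network: 163.121.248.0
Broadcast: 163.121.255.255
First usable = network + 1
Last usable = broadcast - 1
Range: 163.121.248.1 to 163.121.255.254


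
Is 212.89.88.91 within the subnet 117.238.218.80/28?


Subnet network: 117.238.218.80
Test IP AND mask: 212.89.88.80
No, 212.89.88.91 is not in 117.238.218.80/28


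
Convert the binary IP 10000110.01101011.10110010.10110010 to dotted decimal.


10000110 = 134
01101011 = 107
10110010 = 178
10110010 = 178
IP: 134.107.178.178


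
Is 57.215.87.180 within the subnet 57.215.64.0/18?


Subnet network: 57.215.64.0
Test IP AND mask: 57.215.64.0
Yes, 57.215.87.180 is in 57.215.64.0/18


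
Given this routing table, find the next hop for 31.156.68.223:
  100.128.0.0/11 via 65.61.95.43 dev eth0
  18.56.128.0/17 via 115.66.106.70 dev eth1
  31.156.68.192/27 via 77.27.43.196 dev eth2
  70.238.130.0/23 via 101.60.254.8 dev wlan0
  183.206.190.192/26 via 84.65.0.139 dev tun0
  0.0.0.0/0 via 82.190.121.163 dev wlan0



Longest prefix match for 31.156.68.223:
  /11 100.128.0.0: no
  /17 18.56.128.0: no
  /27 31.156.68.192: MATCH
  /23 70.238.130.0: no
  /26 183.206.190.192: no
  /0 0.0.0.0: MATCH
Selected: next-hop 77.27.43.196 via eth2 (matched /27)
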